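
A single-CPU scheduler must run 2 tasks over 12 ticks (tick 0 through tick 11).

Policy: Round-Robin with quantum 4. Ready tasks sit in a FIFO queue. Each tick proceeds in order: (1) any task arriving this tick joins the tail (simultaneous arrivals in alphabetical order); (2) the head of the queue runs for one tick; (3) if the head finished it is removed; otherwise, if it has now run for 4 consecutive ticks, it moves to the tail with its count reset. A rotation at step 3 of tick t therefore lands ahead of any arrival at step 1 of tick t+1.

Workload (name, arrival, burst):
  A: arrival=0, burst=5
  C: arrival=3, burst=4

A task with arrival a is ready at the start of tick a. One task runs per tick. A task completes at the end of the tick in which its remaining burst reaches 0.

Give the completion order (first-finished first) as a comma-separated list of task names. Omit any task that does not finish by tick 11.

t=0: queue=[A] q_used=0 → run A
t=1: queue=[A] q_used=1 → run A
t=2: queue=[A] q_used=2 → run A
t=3: queue=[A,C] q_used=3 → run A
t=4: queue=[C,A] q_used=0 → run C
t=5: queue=[C,A] q_used=1 → run C
t=6: queue=[C,A] q_used=2 → run C
t=7: queue=[C,A] q_used=3 → run C
t=8: queue=[A] q_used=0 → run A
t=9: (idle)
t=10: (idle)
t=11: (idle)

completion order = C, A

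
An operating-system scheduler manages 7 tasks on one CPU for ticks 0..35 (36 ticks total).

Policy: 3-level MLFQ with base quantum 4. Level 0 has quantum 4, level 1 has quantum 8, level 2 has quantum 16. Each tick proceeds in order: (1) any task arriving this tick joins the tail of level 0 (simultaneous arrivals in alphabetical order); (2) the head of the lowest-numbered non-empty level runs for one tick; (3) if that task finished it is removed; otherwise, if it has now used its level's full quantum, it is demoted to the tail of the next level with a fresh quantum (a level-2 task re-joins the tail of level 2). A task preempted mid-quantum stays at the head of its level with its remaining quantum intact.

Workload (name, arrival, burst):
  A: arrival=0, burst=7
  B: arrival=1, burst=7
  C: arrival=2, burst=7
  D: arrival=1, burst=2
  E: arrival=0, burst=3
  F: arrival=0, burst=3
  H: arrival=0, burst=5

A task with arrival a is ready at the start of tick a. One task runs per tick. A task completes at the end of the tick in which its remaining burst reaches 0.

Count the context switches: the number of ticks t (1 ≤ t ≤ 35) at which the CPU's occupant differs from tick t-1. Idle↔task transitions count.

t=0: L0/L1/L2 = AEFH/-/- → run A
t=1: L0/L1/L2 = AEFHBD/-/- → run A
t=2: L0/L1/L2 = AEFHBDC/-/- → run A
t=3: L0/L1/L2 = AEFHBDC/-/- → run A
t=4: L0/L1/L2 = EFHBDC/A/- → run E
t=5: L0/L1/L2 = EFHBDC/A/- → run E
t=6: L0/L1/L2 = EFHBDC/A/- → run E
t=7: L0/L1/L2 = FHBDC/A/- → run F
t=8: L0/L1/L2 = FHBDC/A/- → run F
t=9: L0/L1/L2 = FHBDC/A/- → run F
t=10: L0/L1/L2 = HBDC/A/- → run H
t=11: L0/L1/L2 = HBDC/A/- → run H
t=12: L0/L1/L2 = HBDC/A/- → run H
t=13: L0/L1/L2 = HBDC/A/- → run H
t=14: L0/L1/L2 = BDC/AH/- → run B
t=15: L0/L1/L2 = BDC/AH/- → run B
t=16: L0/L1/L2 = BDC/AH/- → run B
t=17: L0/L1/L2 = BDC/AH/- → run B
t=18: L0/L1/L2 = DC/AHB/- → run D
t=19: L0/L1/L2 = DC/AHB/- → run D
t=20: L0/L1/L2 = C/AHB/- → run C
t=21: L0/L1/L2 = C/AHB/- → run C
t=22: L0/L1/L2 = C/AHB/- → run C
t=23: L0/L1/L2 = C/AHB/- → run C
t=24: L0/L1/L2 = -/AHBC/- → run A
t=25: L0/L1/L2 = -/AHBC/- → run A
t=26: L0/L1/L2 = -/AHBC/- → run A
t=27: L0/L1/L2 = -/HBC/- → run H
t=28: L0/L1/L2 = -/BC/- → run B
t=29: L0/L1/L2 = -/BC/- → run B
t=30: L0/L1/L2 = -/BC/- → run B
t=31: L0/L1/L2 = -/C/- → run C
t=32: L0/L1/L2 = -/C/- → run C
t=33: L0/L1/L2 = -/C/- → run C
t=34: (idle)
t=35: (idle)

context switches = 11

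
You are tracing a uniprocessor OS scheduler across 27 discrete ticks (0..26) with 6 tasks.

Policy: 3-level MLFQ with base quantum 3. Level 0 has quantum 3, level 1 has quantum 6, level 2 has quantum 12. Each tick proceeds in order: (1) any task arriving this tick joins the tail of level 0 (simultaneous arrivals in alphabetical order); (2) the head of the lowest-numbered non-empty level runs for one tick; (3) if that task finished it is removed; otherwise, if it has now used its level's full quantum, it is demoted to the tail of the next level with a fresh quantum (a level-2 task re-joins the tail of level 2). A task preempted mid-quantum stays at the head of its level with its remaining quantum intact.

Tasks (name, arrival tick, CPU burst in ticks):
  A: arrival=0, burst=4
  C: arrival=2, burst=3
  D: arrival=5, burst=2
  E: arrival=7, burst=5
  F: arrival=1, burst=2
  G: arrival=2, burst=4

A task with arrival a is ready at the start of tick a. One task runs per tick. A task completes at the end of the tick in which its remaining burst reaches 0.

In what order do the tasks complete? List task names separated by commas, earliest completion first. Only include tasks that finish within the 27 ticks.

t=0: L0/L1/L2 = A/-/- → run A
t=1: L0/L1/L2 = AF/-/- → run A
t=2: L0/L1/L2 = AFCG/-/- → run A
t=3: L0/L1/L2 = FCG/A/- → run F
t=4: L0/L1/L2 = FCG/A/- → run F
t=5: L0/L1/L2 = CGD/A/- → run C
t=6: L0/L1/L2 = CGD/A/- → run C
t=7: L0/L1/L2 = CGDE/A/- → run C
t=8: L0/L1/L2 = GDE/A/- → run G
t=9: L0/L1/L2 = GDE/A/- → run G
t=10: L0/L1/L2 = GDE/A/- → run G
t=11: L0/L1/L2 = DE/AG/- → run D
t=12: L0/L1/L2 = DE/AG/- → run D
t=13: L0/L1/L2 = E/AG/- → run E
t=14: L0/L1/L2 = E/AG/- → run E
t=15: L0/L1/L2 = E/AG/- → run E
t=16: L0/L1/L2 = -/AGE/- → run A
t=17: L0/L1/L2 = -/GE/- → run G
t=18: L0/L1/L2 = -/E/- → run E
t=19: L0/L1/L2 = -/E/- → run E
t=20: (idle)
t=21: (idle)
t=22: (idle)
t=23: (idle)
t=24: (idle)
t=25: (idle)
t=26: (idle)

completion order = F, C, D, A, G, E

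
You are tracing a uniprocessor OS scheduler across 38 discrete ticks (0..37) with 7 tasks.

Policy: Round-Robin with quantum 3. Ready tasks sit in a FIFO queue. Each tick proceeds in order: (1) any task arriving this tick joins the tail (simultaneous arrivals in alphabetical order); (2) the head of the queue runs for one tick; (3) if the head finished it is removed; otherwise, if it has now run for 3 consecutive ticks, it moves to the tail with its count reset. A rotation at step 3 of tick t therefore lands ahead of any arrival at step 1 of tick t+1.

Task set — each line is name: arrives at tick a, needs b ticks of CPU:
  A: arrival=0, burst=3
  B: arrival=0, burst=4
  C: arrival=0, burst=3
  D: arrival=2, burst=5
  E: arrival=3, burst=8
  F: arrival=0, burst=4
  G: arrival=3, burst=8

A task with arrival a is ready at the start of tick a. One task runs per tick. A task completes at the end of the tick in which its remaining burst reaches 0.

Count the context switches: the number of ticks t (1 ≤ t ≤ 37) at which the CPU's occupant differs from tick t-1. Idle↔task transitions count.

t=0: queue=[A,B,C,F] q_used=0 → run A
t=1: queue=[A,B,C,F] q_used=1 → run A
t=2: queue=[A,B,C,F,D] q_used=2 → run A
t=3: queue=[B,C,F,D,E,G] q_used=0 → run B
t=4: queue=[B,C,F,D,E,G] q_used=1 → run B
t=5: queue=[B,C,F,D,E,G] q_used=2 → run B
t=6: queue=[C,F,D,E,G,B] q_used=0 → run C
t=7: queue=[C,F,D,E,G,B] q_used=1 → run C
t=8: queue=[C,F,D,E,G,B] q_used=2 → run C
t=9: queue=[F,D,E,G,B] q_used=0 → run F
t=10: queue=[F,D,E,G,B] q_used=1 → run F
t=11: queue=[F,D,E,G,B] q_used=2 → run F
t=12: queue=[D,E,G,B,F] q_used=0 → run D
t=13: queue=[D,E,G,B,F] q_used=1 → run D
t=14: queue=[D,E,G,B,F] q_used=2 → run D
t=15: queue=[E,G,B,F,D] q_used=0 → run E
t=16: queue=[E,G,B,F,D] q_used=1 → run E
t=17: queue=[E,G,B,F,D] q_used=2 → run E
t=18: queue=[G,B,F,D,E] q_used=0 → run G
t=19: queue=[G,B,F,D,E] q_used=1 → run G
t=20: queue=[G,B,F,D,E] q_used=2 → run G
t=21: queue=[B,F,D,E,G] q_used=0 → run B
t=22: queue=[F,D,E,G] q_used=0 → run F
t=23: queue=[D,E,G] q_used=0 → run D
t=24: queue=[D,E,G] q_used=1 → run D
t=25: queue=[E,G] q_used=0 → run E
t=26: queue=[E,G] q_used=1 → run E
t=27: queue=[E,G] q_used=2 → run E
t=28: queue=[G,E] q_used=0 → run G
t=29: queue=[G,E] q_used=1 → run G
t=30: queue=[G,E] q_used=2 → run G
t=31: queue=[E,G] q_used=0 → run E
t=32: queue=[E,G] q_used=1 → run E
t=33: queue=[G] q_used=0 → run G
t=34: queue=[G] q_used=1 → run G
t=35: (idle)
t=36: (idle)
t=37: (idle)

context switches = 14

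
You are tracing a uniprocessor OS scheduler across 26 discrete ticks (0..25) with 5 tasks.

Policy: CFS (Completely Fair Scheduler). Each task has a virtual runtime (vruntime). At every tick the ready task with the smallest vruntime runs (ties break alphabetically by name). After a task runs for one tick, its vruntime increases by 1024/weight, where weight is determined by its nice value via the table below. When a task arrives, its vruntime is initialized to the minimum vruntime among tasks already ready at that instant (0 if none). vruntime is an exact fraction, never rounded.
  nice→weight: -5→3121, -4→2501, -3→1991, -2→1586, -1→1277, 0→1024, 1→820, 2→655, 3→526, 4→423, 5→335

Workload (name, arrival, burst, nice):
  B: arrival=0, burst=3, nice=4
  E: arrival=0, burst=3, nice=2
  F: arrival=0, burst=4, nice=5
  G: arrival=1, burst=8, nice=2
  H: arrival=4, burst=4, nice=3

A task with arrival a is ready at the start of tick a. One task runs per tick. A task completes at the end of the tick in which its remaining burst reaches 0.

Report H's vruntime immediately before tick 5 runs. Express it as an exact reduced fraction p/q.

vruntime(H, start of tick 5) = 1024/655

t=0: vr[B=0 E=0 F=0] → run B
t=1: vr[B=1024/423 E=0 F=0 G=0] → run E
t=2: vr[B=1024/423 E=1024/655 F=0 G=0] → run F
t=3: vr[B=1024/423 E=1024/655 F=1024/335 G=0] → run G
t=4: vr[B=1024/423 E=1024/655 F=1024/335 G=1024/655 H=1024/655] → run E
t=5: vr[B=1024/423 E=2048/655 F=1024/335 G=1024/655 H=1024/655] → run G
t=6: vr[B=1024/423 E=2048/655 F=1024/335 G=2048/655 H=1024/655] → run H
t=7: vr[B=1024/423 E=2048/655 F=1024/335 G=2048/655 H=604672/172265] → run B
t=8: vr[B=2048/423 E=2048/655 F=1024/335 G=2048/655 H=604672/172265] → run F
t=9: vr[B=2048/423 E=2048/655 F=2048/335 G=2048/655 H=604672/172265] → run E
t=10: vr[B=2048/423 F=2048/335 G=2048/655 H=604672/172265] → run G
t=11: vr[B=2048/423 F=2048/335 G=3072/655 H=604672/172265] → run H
t=12: vr[B=2048/423 F=2048/335 G=3072/655 H=940032/172265] → run G
t=13: vr[B=2048/423 F=2048/335 G=4096/655 H=940032/172265] → run B
t=14: vr[F=2048/335 G=4096/655 H=940032/172265] → run H
t=15: vr[F=2048/335 G=4096/655 H=1275392/172265] → run F
t=16: vr[F=3072/335 G=4096/655 H=1275392/172265] → run G
t=17: vr[F=3072/335 G=1024/131 H=1275392/172265] → run H
t=18: vr[F=3072/335 G=1024/131] → run G
t=19: vr[F=3072/335 G=6144/655] → run F
t=20: vr[G=6144/655] → run G
t=21: vr[G=7168/655] → run G
t=22: (idle)
t=23: (idle)
t=24: (idle)
t=25: (idle)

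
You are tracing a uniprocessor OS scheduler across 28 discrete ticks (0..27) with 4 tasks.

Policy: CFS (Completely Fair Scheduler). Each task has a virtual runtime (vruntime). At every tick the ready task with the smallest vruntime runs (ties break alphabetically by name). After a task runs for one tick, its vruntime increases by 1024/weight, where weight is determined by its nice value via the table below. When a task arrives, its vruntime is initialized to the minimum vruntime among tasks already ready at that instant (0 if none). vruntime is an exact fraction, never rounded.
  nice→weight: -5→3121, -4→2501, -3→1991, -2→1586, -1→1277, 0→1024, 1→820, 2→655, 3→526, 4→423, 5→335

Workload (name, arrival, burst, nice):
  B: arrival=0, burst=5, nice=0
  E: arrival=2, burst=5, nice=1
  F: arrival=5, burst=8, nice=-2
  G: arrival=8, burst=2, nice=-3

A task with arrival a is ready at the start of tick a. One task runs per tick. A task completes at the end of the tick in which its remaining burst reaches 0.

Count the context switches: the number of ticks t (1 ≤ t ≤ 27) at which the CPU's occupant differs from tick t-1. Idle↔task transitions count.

context switches = 14

t=0: vr[B=0] → run B
t=1: vr[B=1] → run B
t=2: vr[B=2 E=2] → run B
t=3: vr[B=3 E=2] → run E
t=4: vr[B=3 E=666/205] → run B
t=5: vr[B=4 E=666/205 F=666/205] → run E
t=6: vr[B=4 E=922/205 F=666/205] → run F
t=7: vr[B=4 E=922/205 F=633098/162565] → run F
t=8: vr[B=4 E=922/205 F=738058/162565 G=4] → run B
t=9: vr[E=922/205 F=738058/162565 G=4] → run G
t=10: vr[E=922/205 F=738058/162565 G=8988/1991] → run E
t=11: vr[E=1178/205 F=738058/162565 G=8988/1991] → run G
t=12: vr[E=1178/205 F=738058/162565] → run F
t=13: vr[E=1178/205 F=843018/162565] → run F
t=14: vr[E=1178/205 F=947978/162565] → run E
t=15: vr[E=1434/205 F=947978/162565] → run F
t=16: vr[E=1434/205 F=1052938/162565] → run F
t=17: vr[E=1434/205 F=1157898/162565] → run E
t=18: vr[F=1157898/162565] → run F
t=19: vr[F=1262858/162565] → run F
t=20: (idle)
t=21: (idle)
t=22: (idle)
t=23: (idle)
t=24: (idle)
t=25: (idle)
t=26: (idle)
t=27: (idle)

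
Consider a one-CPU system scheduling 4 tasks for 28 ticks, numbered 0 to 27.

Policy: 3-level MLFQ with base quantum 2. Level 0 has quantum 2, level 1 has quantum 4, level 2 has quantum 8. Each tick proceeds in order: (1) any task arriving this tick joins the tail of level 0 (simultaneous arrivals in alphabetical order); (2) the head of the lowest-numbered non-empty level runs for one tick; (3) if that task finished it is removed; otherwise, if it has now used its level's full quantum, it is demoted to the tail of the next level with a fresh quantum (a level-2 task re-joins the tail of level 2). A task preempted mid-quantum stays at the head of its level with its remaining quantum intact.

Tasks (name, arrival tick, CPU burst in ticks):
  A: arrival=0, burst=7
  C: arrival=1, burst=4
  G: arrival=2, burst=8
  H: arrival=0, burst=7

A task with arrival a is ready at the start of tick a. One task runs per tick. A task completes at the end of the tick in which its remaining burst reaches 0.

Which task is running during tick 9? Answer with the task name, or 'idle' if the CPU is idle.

running at tick 9 = A

t=0: L0/L1/L2 = AH/-/- → run A
t=1: L0/L1/L2 = AHC/-/- → run A
t=2: L0/L1/L2 = HCG/A/- → run H
t=3: L0/L1/L2 = HCG/A/- → run H
t=4: L0/L1/L2 = CG/AH/- → run C
t=5: L0/L1/L2 = CG/AH/- → run C
t=6: L0/L1/L2 = G/AHC/- → run G
t=7: L0/L1/L2 = G/AHC/- → run G
t=8: L0/L1/L2 = -/AHCG/- → run A
t=9: L0/L1/L2 = -/AHCG/- → run A
t=10: L0/L1/L2 = -/AHCG/- → run A
t=11: L0/L1/L2 = -/AHCG/- → run A
t=12: L0/L1/L2 = -/HCG/A → run H
t=13: L0/L1/L2 = -/HCG/A → run H
t=14: L0/L1/L2 = -/HCG/A → run H
t=15: L0/L1/L2 = -/HCG/A → run H
t=16: L0/L1/L2 = -/CG/AH → run C
t=17: L0/L1/L2 = -/CG/AH → run C
t=18: L0/L1/L2 = -/G/AH → run G
t=19: L0/L1/L2 = -/G/AH → run G
t=20: L0/L1/L2 = -/G/AH → run G
t=21: L0/L1/L2 = -/G/AH → run G
t=22: L0/L1/L2 = -/-/AHG → run A
t=23: L0/L1/L2 = -/-/HG → run H
t=24: L0/L1/L2 = -/-/G → run G
t=25: L0/L1/L2 = -/-/G → run G
t=26: (idle)
t=27: (idle)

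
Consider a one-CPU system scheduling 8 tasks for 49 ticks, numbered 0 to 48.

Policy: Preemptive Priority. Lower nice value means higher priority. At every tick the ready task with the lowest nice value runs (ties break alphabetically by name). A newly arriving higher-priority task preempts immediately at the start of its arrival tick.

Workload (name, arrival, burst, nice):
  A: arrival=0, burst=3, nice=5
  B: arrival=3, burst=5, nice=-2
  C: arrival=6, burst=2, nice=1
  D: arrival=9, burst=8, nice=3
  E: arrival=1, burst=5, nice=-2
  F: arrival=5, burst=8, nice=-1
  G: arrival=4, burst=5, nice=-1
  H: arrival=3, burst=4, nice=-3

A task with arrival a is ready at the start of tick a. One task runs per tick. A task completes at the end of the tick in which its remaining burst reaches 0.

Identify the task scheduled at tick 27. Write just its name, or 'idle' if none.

t=0: ready={A} → run A
t=1: ready={A,E} → run E
t=2: ready={A,E} → run E
t=3: ready={A,B,E,H} → run H
t=4: ready={A,B,E,G,H} → run H
t=5: ready={A,B,E,F,G,H} → run H
t=6: ready={A,B,C,E,F,G,H} → run H
t=7: ready={A,B,C,E,F,G} → run B
t=8: ready={A,B,C,E,F,G} → run B
t=9: ready={A,B,C,D,E,F,G} → run B
t=10: ready={A,B,C,D,E,F,G} → run B
t=11: ready={A,B,C,D,E,F,G} → run B
t=12: ready={A,C,D,E,F,G} → run E
t=13: ready={A,C,D,E,F,G} → run E
t=14: ready={A,C,D,E,F,G} → run E
t=15: ready={A,C,D,F,G} → run F
t=16: ready={A,C,D,F,G} → run F
t=17: ready={A,C,D,F,G} → run F
t=18: ready={A,C,D,F,G} → run F
t=19: ready={A,C,D,F,G} → run F
t=20: ready={A,C,D,F,G} → run F
t=21: ready={A,C,D,F,G} → run F
t=22: ready={A,C,D,F,G} → run F
t=23: ready={A,C,D,G} → run G
t=24: ready={A,C,D,G} → run G
t=25: ready={A,C,D,G} → run G
t=26: ready={A,C,D,G} → run G
t=27: ready={A,C,D,G} → run G
t=28: ready={A,C,D} → run C
t=29: ready={A,C,D} → run C
t=30: ready={A,D} → run D
t=31: ready={A,D} → run D
t=32: ready={A,D} → run D
t=33: ready={A,D} → run D
t=34: ready={A,D} → run D
t=35: ready={A,D} → run D
t=36: ready={A,D} → run D
t=37: ready={A,D} → run D
t=38: ready={A} → run A
t=39: ready={A} → run A
t=40: (idle)
t=41: (idle)
t=42: (idle)
t=43: (idle)
t=44: (idle)
t=45: (idle)
t=46: (idle)
t=47: (idle)
t=48: (idle)

running at tick 27 = G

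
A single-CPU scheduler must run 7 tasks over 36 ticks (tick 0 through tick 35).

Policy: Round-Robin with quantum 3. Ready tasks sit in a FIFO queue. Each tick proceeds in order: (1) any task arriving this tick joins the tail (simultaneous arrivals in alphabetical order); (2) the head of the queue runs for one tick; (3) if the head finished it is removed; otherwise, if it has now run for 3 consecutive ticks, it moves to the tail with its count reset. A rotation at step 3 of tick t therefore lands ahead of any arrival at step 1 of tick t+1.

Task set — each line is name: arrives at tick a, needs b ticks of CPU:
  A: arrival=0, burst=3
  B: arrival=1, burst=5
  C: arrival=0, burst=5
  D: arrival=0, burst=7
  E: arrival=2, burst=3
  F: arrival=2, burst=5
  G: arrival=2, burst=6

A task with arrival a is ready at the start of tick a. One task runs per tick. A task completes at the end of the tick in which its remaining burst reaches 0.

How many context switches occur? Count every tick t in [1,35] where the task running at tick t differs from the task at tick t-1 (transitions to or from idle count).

t=0: queue=[A,C,D] q_used=0 → run A
t=1: queue=[A,C,D,B] q_used=1 → run A
t=2: queue=[A,C,D,B,E,F,G] q_used=2 → run A
t=3: queue=[C,D,B,E,F,G] q_used=0 → run C
t=4: queue=[C,D,B,E,F,G] q_used=1 → run C
t=5: queue=[C,D,B,E,F,G] q_used=2 → run C
t=6: queue=[D,B,E,F,G,C] q_used=0 → run D
t=7: queue=[D,B,E,F,G,C] q_used=1 → run D
t=8: queue=[D,B,E,F,G,C] q_used=2 → run D
t=9: queue=[B,E,F,G,C,D] q_used=0 → run B
t=10: queue=[B,E,F,G,C,D] q_used=1 → run B
t=11: queue=[B,E,F,G,C,D] q_used=2 → run B
t=12: queue=[E,F,G,C,D,B] q_used=0 → run E
t=13: queue=[E,F,G,C,D,B] q_used=1 → run E
t=14: queue=[E,F,G,C,D,B] q_used=2 → run E
t=15: queue=[F,G,C,D,B] q_used=0 → run F
t=16: queue=[F,G,C,D,B] q_used=1 → run F
t=17: queue=[F,G,C,D,B] q_used=2 → run F
t=18: queue=[G,C,D,B,F] q_used=0 → run G
t=19: queue=[G,C,D,B,F] q_used=1 → run G
t=20: queue=[G,C,D,B,F] q_used=2 → run G
t=21: queue=[C,D,B,F,G] q_used=0 → run C
t=22: queue=[C,D,B,F,G] q_used=1 → run C
t=23: queue=[D,B,F,G] q_used=0 → run D
t=24: queue=[D,B,F,G] q_used=1 → run D
t=25: queue=[D,B,F,G] q_used=2 → run D
t=26: queue=[B,F,G,D] q_used=0 → run B
t=27: queue=[B,F,G,D] q_used=1 → run B
t=28: queue=[F,G,D] q_used=0 → run F
t=29: queue=[F,G,D] q_used=1 → run F
t=30: queue=[G,D] q_used=0 → run G
t=31: queue=[G,D] q_used=1 → run G
t=32: queue=[G,D] q_used=2 → run G
t=33: queue=[D] q_used=0 → run D
t=34: (idle)
t=35: (idle)

context switches = 13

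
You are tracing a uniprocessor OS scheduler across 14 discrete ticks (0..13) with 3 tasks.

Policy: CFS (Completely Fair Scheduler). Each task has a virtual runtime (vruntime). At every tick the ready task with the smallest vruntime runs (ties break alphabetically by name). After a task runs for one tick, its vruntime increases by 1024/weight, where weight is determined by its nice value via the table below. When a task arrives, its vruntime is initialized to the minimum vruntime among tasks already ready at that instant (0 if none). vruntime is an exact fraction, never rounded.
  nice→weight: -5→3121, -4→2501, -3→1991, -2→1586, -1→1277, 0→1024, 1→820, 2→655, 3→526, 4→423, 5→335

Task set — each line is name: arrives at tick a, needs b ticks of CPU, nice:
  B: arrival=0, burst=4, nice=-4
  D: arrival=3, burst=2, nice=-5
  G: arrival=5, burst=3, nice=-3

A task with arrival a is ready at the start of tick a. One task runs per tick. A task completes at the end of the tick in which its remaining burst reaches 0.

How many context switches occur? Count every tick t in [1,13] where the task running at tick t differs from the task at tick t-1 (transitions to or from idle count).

t=0: vr[B=0] → run B
t=1: vr[B=1024/2501] → run B
t=2: vr[B=2048/2501] → run B
t=3: vr[B=3072/2501 D=3072/2501] → run B
t=4: vr[D=3072/2501] → run D
t=5: vr[D=12148736/7805621 G=12148736/7805621] → run D
t=6: vr[G=12148736/7805621] → run G
t=7: vr[G=32181089280/15540991411] → run G
t=8: vr[G=40174045184/15540991411] → run G
t=9: (idle)
t=10: (idle)
t=11: (idle)
t=12: (idle)
t=13: (idle)

context switches = 3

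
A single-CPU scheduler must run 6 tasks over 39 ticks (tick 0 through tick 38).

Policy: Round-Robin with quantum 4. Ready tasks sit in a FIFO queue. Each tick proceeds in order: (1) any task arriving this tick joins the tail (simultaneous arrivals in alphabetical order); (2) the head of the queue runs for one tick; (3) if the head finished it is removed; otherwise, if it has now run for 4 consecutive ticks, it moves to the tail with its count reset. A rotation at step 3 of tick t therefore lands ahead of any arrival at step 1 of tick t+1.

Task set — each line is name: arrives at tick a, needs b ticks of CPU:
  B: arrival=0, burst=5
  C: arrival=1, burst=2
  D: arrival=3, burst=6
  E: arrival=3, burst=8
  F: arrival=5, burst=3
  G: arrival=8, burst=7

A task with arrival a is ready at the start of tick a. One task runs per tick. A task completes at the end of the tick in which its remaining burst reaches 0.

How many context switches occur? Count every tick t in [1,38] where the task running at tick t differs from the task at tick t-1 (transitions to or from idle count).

context switches = 10

t=0: queue=[B] q_used=0 → run B
t=1: queue=[B,C] q_used=1 → run B
t=2: queue=[B,C] q_used=2 → run B
t=3: queue=[B,C,D,E] q_used=3 → run B
t=4: queue=[C,D,E,B] q_used=0 → run C
t=5: queue=[C,D,E,B,F] q_used=1 → run C
t=6: queue=[D,E,B,F] q_used=0 → run D
t=7: queue=[D,E,B,F] q_used=1 → run D
t=8: queue=[D,E,B,F,G] q_used=2 → run D
t=9: queue=[D,E,B,F,G] q_used=3 → run D
t=10: queue=[E,B,F,G,D] q_used=0 → run E
t=11: queue=[E,B,F,G,D] q_used=1 → run E
t=12: queue=[E,B,F,G,D] q_used=2 → run E
t=13: queue=[E,B,F,G,D] q_used=3 → run E
t=14: queue=[B,F,G,D,E] q_used=0 → run B
t=15: queue=[F,G,D,E] q_used=0 → run F
t=16: queue=[F,G,D,E] q_used=1 → run F
t=17: queue=[F,G,D,E] q_used=2 → run F
t=18: queue=[G,D,E] q_used=0 → run G
t=19: queue=[G,D,E] q_used=1 → run G
t=20: queue=[G,D,E] q_used=2 → run G
t=21: queue=[G,D,E] q_used=3 → run G
t=22: queue=[D,E,G] q_used=0 → run D
t=23: queue=[D,E,G] q_used=1 → run D
t=24: queue=[E,G] q_used=0 → run E
t=25: queue=[E,G] q_used=1 → run E
t=26: queue=[E,G] q_used=2 → run E
t=27: queue=[E,G] q_used=3 → run E
t=28: queue=[G] q_used=0 → run G
t=29: queue=[G] q_used=1 → run G
t=30: queue=[G] q_used=2 → run G
t=31: (idle)
t=32: (idle)
t=33: (idle)
t=34: (idle)
t=35: (idle)
t=36: (idle)
t=37: (idle)
t=38: (idle)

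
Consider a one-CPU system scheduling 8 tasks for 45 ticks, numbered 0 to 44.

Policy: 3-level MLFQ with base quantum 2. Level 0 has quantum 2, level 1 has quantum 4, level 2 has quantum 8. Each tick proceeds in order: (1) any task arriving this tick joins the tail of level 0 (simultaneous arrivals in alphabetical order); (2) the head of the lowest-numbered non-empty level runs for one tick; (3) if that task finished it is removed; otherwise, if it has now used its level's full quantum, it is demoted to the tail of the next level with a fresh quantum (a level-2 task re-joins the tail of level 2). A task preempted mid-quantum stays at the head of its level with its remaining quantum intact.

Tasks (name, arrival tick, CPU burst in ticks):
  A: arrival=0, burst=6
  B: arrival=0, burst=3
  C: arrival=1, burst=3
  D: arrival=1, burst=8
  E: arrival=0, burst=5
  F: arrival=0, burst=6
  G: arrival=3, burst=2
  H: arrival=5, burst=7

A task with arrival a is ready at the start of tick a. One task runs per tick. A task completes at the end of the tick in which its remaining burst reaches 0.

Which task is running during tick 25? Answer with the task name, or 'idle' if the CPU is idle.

t=0: L0/L1/L2 = ABEF/-/- → run A
t=1: L0/L1/L2 = ABEFCD/-/- → run A
t=2: L0/L1/L2 = BEFCD/A/- → run B
t=3: L0/L1/L2 = BEFCDG/A/- → run B
t=4: L0/L1/L2 = EFCDG/AB/- → run E
t=5: L0/L1/L2 = EFCDGH/AB/- → run E
t=6: L0/L1/L2 = FCDGH/ABE/- → run F
t=7: L0/L1/L2 = FCDGH/ABE/- → run F
t=8: L0/L1/L2 = CDGH/ABEF/- → run C
t=9: L0/L1/L2 = CDGH/ABEF/- → run C
t=10: L0/L1/L2 = DGH/ABEFC/- → run D
t=11: L0/L1/L2 = DGH/ABEFC/- → run D
t=12: L0/L1/L2 = GH/ABEFCD/- → run G
t=13: L0/L1/L2 = GH/ABEFCD/- → run G
t=14: L0/L1/L2 = H/ABEFCD/- → run H
t=15: L0/L1/L2 = H/ABEFCD/- → run H
t=16: L0/L1/L2 = -/ABEFCDH/- → run A
t=17: L0/L1/L2 = -/ABEFCDH/- → run A
t=18: L0/L1/L2 = -/ABEFCDH/- → run A
t=19: L0/L1/L2 = -/ABEFCDH/- → run A
t=20: L0/L1/L2 = -/BEFCDH/- → run B
t=21: L0/L1/L2 = -/EFCDH/- → run E
t=22: L0/L1/L2 = -/EFCDH/- → run E
t=23: L0/L1/L2 = -/EFCDH/- → run E
t=24: L0/L1/L2 = -/FCDH/- → run F
t=25: L0/L1/L2 = -/FCDH/- → run F
t=26: L0/L1/L2 = -/FCDH/- → run F
t=27: L0/L1/L2 = -/FCDH/- → run F
t=28: L0/L1/L2 = -/CDH/- → run C
t=29: L0/L1/L2 = -/DH/- → run D
t=30: L0/L1/L2 = -/DH/- → run D
t=31: L0/L1/L2 = -/DH/- → run D
t=32: L0/L1/L2 = -/DH/- → run D
t=33: L0/L1/L2 = -/H/D → run H
t=34: L0/L1/L2 = -/H/D → run H
t=35: L0/L1/L2 = -/H/D → run H
t=36: L0/L1/L2 = -/H/D → run H
t=37: L0/L1/L2 = -/-/DH → run D
t=38: L0/L1/L2 = -/-/DH → run D
t=39: L0/L1/L2 = -/-/H → run H
t=40: (idle)
t=41: (idle)
t=42: (idle)
t=43: (idle)
t=44: (idle)

running at tick 25 = F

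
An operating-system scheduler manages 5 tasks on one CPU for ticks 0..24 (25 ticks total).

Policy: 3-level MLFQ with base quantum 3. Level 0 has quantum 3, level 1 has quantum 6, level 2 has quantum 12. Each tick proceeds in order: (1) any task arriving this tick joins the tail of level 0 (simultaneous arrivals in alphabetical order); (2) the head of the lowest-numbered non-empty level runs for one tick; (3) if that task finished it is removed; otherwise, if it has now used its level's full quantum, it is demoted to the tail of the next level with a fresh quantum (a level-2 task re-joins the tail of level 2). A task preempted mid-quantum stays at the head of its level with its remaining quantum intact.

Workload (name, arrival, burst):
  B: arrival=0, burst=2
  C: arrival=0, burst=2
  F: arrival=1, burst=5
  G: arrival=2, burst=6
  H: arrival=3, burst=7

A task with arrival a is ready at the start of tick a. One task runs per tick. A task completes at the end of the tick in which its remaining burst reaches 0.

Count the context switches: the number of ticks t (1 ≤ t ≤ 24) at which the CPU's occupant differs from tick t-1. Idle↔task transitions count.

context switches = 8

t=0: L0/L1/L2 = BC/-/- → run B
t=1: L0/L1/L2 = BCF/-/- → run B
t=2: L0/L1/L2 = CFG/-/- → run C
t=3: L0/L1/L2 = CFGH/-/- → run C
t=4: L0/L1/L2 = FGH/-/- → run F
t=5: L0/L1/L2 = FGH/-/- → run F
t=6: L0/L1/L2 = FGH/-/- → run F
t=7: L0/L1/L2 = GH/F/- → run G
t=8: L0/L1/L2 = GH/F/- → run G
t=9: L0/L1/L2 = GH/F/- → run G
t=10: L0/L1/L2 = H/FG/- → run H
t=11: L0/L1/L2 = H/FG/- → run H
t=12: L0/L1/L2 = H/FG/- → run H
t=13: L0/L1/L2 = -/FGH/- → run F
t=14: L0/L1/L2 = -/FGH/- → run F
t=15: L0/L1/L2 = -/GH/- → run G
t=16: L0/L1/L2 = -/GH/- → run G
t=17: L0/L1/L2 = -/GH/- → run G
t=18: L0/L1/L2 = -/H/- → run H
t=19: L0/L1/L2 = -/H/- → run H
t=20: L0/L1/L2 = -/H/- → run H
t=21: L0/L1/L2 = -/H/- → run H
t=22: (idle)
t=23: (idle)
t=24: (idle)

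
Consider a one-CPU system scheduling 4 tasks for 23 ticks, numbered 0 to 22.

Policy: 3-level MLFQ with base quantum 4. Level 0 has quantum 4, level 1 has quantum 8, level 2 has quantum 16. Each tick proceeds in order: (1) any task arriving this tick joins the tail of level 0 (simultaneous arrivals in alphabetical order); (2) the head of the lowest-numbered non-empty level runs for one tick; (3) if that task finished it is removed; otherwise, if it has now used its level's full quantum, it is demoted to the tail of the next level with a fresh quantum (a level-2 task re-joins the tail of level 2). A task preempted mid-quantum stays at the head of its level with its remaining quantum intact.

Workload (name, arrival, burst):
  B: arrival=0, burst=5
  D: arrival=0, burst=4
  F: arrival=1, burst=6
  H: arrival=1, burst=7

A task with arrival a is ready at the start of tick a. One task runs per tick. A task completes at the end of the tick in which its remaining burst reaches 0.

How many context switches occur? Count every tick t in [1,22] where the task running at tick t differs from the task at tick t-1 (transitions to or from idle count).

t=0: L0/L1/L2 = BD/-/- → run B
t=1: L0/L1/L2 = BDFH/-/- → run B
t=2: L0/L1/L2 = BDFH/-/- → run B
t=3: L0/L1/L2 = BDFH/-/- → run B
t=4: L0/L1/L2 = DFH/B/- → run D
t=5: L0/L1/L2 = DFH/B/- → run D
t=6: L0/L1/L2 = DFH/B/- → run D
t=7: L0/L1/L2 = DFH/B/- → run D
t=8: L0/L1/L2 = FH/B/- → run F
t=9: L0/L1/L2 = FH/B/- → run F
t=10: L0/L1/L2 = FH/B/- → run F
t=11: L0/L1/L2 = FH/B/- → run F
t=12: L0/L1/L2 = H/BF/- → run H
t=13: L0/L1/L2 = H/BF/- → run H
t=14: L0/L1/L2 = H/BF/- → run H
t=15: L0/L1/L2 = H/BF/- → run H
t=16: L0/L1/L2 = -/BFH/- → run B
t=17: L0/L1/L2 = -/FH/- → run F
t=18: L0/L1/L2 = -/FH/- → run F
t=19: L0/L1/L2 = -/H/- → run H
t=20: L0/L1/L2 = -/H/- → run H
t=21: L0/L1/L2 = -/H/- → run H
t=22: (idle)

context switches = 7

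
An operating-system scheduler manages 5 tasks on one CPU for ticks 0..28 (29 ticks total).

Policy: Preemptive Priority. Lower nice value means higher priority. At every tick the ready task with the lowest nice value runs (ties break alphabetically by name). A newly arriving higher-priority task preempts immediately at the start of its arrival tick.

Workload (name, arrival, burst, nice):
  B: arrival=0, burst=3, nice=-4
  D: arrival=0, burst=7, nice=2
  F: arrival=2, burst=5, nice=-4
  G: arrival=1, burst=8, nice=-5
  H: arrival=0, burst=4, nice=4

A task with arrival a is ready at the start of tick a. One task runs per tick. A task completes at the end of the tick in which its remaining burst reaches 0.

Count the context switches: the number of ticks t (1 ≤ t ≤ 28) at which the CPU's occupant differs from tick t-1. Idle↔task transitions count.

t=0: ready={B,D,H} → run B
t=1: ready={B,D,G,H} → run G
t=2: ready={B,D,F,G,H} → run G
t=3: ready={B,D,F,G,H} → run G
t=4: ready={B,D,F,G,H} → run G
t=5: ready={B,D,F,G,H} → run G
t=6: ready={B,D,F,G,H} → run G
t=7: ready={B,D,F,G,H} → run G
t=8: ready={B,D,F,G,H} → run G
t=9: ready={B,D,F,H} → run B
t=10: ready={B,D,F,H} → run B
t=11: ready={D,F,H} → run F
t=12: ready={D,F,H} → run F
t=13: ready={D,F,H} → run F
t=14: ready={D,F,H} → run F
t=15: ready={D,F,H} → run F
t=16: ready={D,H} → run D
t=17: ready={D,H} → run D
t=18: ready={D,H} → run D
t=19: ready={D,H} → run D
t=20: ready={D,H} → run D
t=21: ready={D,H} → run D
t=22: ready={D,H} → run D
t=23: ready={H} → run H
t=24: ready={H} → run H
t=25: ready={H} → run H
t=26: ready={H} → run H
t=27: (idle)
t=28: (idle)

context switches = 6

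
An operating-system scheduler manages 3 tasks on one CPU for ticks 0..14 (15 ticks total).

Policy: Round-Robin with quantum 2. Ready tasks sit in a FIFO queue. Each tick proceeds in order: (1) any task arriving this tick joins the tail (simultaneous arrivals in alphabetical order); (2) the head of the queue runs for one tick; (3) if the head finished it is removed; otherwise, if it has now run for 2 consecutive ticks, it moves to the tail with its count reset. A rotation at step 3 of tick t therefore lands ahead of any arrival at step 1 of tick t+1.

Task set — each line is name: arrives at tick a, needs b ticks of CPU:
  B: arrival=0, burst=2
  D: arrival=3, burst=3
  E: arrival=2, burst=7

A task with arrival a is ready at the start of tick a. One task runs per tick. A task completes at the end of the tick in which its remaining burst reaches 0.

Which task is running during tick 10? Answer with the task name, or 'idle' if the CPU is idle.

running at tick 10 = E

t=0: queue=[B] q_used=0 → run B
t=1: queue=[B] q_used=1 → run B
t=2: queue=[E] q_used=0 → run E
t=3: queue=[E,D] q_used=1 → run E
t=4: queue=[D,E] q_used=0 → run D
t=5: queue=[D,E] q_used=1 → run D
t=6: queue=[E,D] q_used=0 → run E
t=7: queue=[E,D] q_used=1 → run E
t=8: queue=[D,E] q_used=0 → run D
t=9: queue=[E] q_used=0 → run E
t=10: queue=[E] q_used=1 → run E
t=11: queue=[E] q_used=0 → run E
t=12: (idle)
t=13: (idle)
t=14: (idle)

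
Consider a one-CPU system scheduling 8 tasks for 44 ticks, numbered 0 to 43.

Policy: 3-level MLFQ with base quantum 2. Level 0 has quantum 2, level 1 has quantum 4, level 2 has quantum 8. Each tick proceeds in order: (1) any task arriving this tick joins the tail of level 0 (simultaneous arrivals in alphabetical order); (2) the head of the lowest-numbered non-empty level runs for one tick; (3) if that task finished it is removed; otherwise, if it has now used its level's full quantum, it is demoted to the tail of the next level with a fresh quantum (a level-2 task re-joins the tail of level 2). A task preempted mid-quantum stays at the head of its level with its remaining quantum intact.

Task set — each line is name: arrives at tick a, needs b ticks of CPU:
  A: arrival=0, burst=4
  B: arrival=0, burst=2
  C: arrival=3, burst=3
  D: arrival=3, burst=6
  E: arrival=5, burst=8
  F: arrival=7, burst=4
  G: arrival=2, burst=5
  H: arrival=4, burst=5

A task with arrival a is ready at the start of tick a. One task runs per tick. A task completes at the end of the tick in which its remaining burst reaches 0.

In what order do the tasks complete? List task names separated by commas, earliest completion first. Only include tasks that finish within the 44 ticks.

completion order = B, A, G, C, D, H, F, E

t=0: L0/L1/L2 = AB/-/- → run A
t=1: L0/L1/L2 = AB/-/- → run A
t=2: L0/L1/L2 = BG/A/- → run B
t=3: L0/L1/L2 = BGCD/A/- → run B
t=4: L0/L1/L2 = GCDH/A/- → run G
t=5: L0/L1/L2 = GCDHE/A/- → run G
t=6: L0/L1/L2 = CDHE/AG/- → run C
t=7: L0/L1/L2 = CDHEF/AG/- → run C
t=8: L0/L1/L2 = DHEF/AGC/- → run D
t=9: L0/L1/L2 = DHEF/AGC/- → run D
t=10: L0/L1/L2 = HEF/AGCD/- → run H
t=11: L0/L1/L2 = HEF/AGCD/- → run H
t=12: L0/L1/L2 = EF/AGCDH/- → run E
t=13: L0/L1/L2 = EF/AGCDH/- → run E
t=14: L0/L1/L2 = F/AGCDHE/- → run F
t=15: L0/L1/L2 = F/AGCDHE/- → run F
t=16: L0/L1/L2 = -/AGCDHEF/- → run A
t=17: L0/L1/L2 = -/AGCDHEF/- → run A
t=18: L0/L1/L2 = -/GCDHEF/- → run G
t=19: L0/L1/L2 = -/GCDHEF/- → run G
t=20: L0/L1/L2 = -/GCDHEF/- → run G
t=21: L0/L1/L2 = -/CDHEF/- → run C
t=22: L0/L1/L2 = -/DHEF/- → run D
t=23: L0/L1/L2 = -/DHEF/- → run D
t=24: L0/L1/L2 = -/DHEF/- → run D
t=25: L0/L1/L2 = -/DHEF/- → run D
t=26: L0/L1/L2 = -/HEF/- → run H
t=27: L0/L1/L2 = -/HEF/- → run H
t=28: L0/L1/L2 = -/HEF/- → run H
t=29: L0/L1/L2 = -/EF/- → run E
t=30: L0/L1/L2 = -/EF/- → run E
t=31: L0/L1/L2 = -/EF/- → run E
t=32: L0/L1/L2 = -/EF/- → run E
t=33: L0/L1/L2 = -/F/E → run F
t=34: L0/L1/L2 = -/F/E → run F
t=35: L0/L1/L2 = -/-/E → run E
t=36: L0/L1/L2 = -/-/E → run E
t=37: (idle)
t=38: (idle)
t=39: (idle)
t=40: (idle)
t=41: (idle)
t=42: (idle)
t=43: (idle)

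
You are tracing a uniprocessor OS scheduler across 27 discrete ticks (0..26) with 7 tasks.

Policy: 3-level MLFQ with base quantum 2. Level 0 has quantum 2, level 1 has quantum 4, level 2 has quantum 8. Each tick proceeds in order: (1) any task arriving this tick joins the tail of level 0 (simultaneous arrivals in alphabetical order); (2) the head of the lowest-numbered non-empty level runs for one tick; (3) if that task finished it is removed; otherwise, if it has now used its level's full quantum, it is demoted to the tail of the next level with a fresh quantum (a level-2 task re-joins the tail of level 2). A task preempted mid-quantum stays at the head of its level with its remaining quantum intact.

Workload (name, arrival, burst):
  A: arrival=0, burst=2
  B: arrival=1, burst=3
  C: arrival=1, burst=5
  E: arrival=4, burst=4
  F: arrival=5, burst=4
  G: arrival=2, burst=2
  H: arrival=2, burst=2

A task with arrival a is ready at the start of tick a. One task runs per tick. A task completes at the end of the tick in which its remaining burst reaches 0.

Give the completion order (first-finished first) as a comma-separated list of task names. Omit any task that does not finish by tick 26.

t=0: L0/L1/L2 = A/-/- → run A
t=1: L0/L1/L2 = ABC/-/- → run A
t=2: L0/L1/L2 = BCGH/-/- → run B
t=3: L0/L1/L2 = BCGH/-/- → run B
t=4: L0/L1/L2 = CGHE/B/- → run C
t=5: L0/L1/L2 = CGHEF/B/- → run C
t=6: L0/L1/L2 = GHEF/BC/- → run G
t=7: L0/L1/L2 = GHEF/BC/- → run G
t=8: L0/L1/L2 = HEF/BC/- → run H
t=9: L0/L1/L2 = HEF/BC/- → run H
t=10: L0/L1/L2 = EF/BC/- → run E
t=11: L0/L1/L2 = EF/BC/- → run E
t=12: L0/L1/L2 = F/BCE/- → run F
t=13: L0/L1/L2 = F/BCE/- → run F
t=14: L0/L1/L2 = -/BCEF/- → run B
t=15: L0/L1/L2 = -/CEF/- → run C
t=16: L0/L1/L2 = -/CEF/- → run C
t=17: L0/L1/L2 = -/CEF/- → run C
t=18: L0/L1/L2 = -/EF/- → run E
t=19: L0/L1/L2 = -/EF/- → run E
t=20: L0/L1/L2 = -/F/- → run F
t=21: L0/L1/L2 = -/F/- → run F
t=22: (idle)
t=23: (idle)
t=24: (idle)
t=25: (idle)
t=26: (idle)

completion order = A, G, H, B, C, E, F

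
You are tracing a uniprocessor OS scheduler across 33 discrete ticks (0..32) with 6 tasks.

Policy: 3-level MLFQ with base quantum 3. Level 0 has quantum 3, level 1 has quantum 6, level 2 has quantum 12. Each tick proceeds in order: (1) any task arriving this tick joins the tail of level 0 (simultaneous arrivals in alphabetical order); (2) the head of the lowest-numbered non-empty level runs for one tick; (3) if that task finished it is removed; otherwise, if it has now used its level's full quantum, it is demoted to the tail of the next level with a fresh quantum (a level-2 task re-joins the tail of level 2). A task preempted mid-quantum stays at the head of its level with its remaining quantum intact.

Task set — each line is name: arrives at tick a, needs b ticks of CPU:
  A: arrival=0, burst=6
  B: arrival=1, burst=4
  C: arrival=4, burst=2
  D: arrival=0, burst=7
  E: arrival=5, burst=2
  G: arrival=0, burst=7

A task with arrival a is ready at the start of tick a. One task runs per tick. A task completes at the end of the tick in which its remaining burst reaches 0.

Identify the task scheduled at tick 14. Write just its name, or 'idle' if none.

t=0: L0/L1/L2 = ADG/-/- → run A
t=1: L0/L1/L2 = ADGB/-/- → run A
t=2: L0/L1/L2 = ADGB/-/- → run A
t=3: L0/L1/L2 = DGB/A/- → run D
t=4: L0/L1/L2 = DGBC/A/- → run D
t=5: L0/L1/L2 = DGBCE/A/- → run D
t=6: L0/L1/L2 = GBCE/AD/- → run G
t=7: L0/L1/L2 = GBCE/AD/- → run G
t=8: L0/L1/L2 = GBCE/AD/- → run G
t=9: L0/L1/L2 = BCE/ADG/- → run B
t=10: L0/L1/L2 = BCE/ADG/- → run B
t=11: L0/L1/L2 = BCE/ADG/- → run B
t=12: L0/L1/L2 = CE/ADGB/- → run C
t=13: L0/L1/L2 = CE/ADGB/- → run C
t=14: L0/L1/L2 = E/ADGB/- → run E
t=15: L0/L1/L2 = E/ADGB/- → run E
t=16: L0/L1/L2 = -/ADGB/- → run A
t=17: L0/L1/L2 = -/ADGB/- → run A
t=18: L0/L1/L2 = -/ADGB/- → run A
t=19: L0/L1/L2 = -/DGB/- → run D
t=20: L0/L1/L2 = -/DGB/- → run D
t=21: L0/L1/L2 = -/DGB/- → run D
t=22: L0/L1/L2 = -/DGB/- → run D
t=23: L0/L1/L2 = -/GB/- → run G
t=24: L0/L1/L2 = -/GB/- → run G
t=25: L0/L1/L2 = -/GB/- → run G
t=26: L0/L1/L2 = -/GB/- → run G
t=27: L0/L1/L2 = -/B/- → run B
t=28: (idle)
t=29: (idle)
t=30: (idle)
t=31: (idle)
t=32: (idle)

running at tick 14 = E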